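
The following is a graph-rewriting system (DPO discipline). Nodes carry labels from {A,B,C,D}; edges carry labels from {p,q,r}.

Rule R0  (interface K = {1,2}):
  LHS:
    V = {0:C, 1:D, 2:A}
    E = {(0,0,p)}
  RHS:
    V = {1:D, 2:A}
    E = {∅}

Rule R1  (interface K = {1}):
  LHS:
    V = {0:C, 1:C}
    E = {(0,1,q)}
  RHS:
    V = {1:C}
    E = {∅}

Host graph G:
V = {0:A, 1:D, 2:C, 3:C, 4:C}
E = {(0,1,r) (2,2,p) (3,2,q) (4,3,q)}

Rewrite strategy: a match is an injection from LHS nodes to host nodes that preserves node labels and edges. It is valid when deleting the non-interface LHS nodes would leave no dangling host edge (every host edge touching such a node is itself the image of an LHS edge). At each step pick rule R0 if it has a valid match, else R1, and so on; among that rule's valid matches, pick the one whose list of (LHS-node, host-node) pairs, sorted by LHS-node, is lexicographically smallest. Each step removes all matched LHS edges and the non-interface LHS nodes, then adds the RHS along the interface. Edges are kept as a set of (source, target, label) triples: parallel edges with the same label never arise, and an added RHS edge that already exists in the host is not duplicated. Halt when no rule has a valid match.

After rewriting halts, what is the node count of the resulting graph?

start.  V:5 E:4  edges: 0-r->1 2-p->2 3-q->2 4-q->3
1. fire R1 via {0↦4, 1↦3}  →  V:4 E:3  edges: 0-r->1 2-p->2 3-q->2
2. fire R1 via {0↦3, 1↦2}  →  V:3 E:2  edges: 0-r->1 2-p->2
3. fire R0 via {0↦2, 1↦1, 2↦0}  →  V:2 E:1  edges: 0-r->1
final graph: no rule applies after step 3
NF nodes: {0:A, 1:D}

Answer: 2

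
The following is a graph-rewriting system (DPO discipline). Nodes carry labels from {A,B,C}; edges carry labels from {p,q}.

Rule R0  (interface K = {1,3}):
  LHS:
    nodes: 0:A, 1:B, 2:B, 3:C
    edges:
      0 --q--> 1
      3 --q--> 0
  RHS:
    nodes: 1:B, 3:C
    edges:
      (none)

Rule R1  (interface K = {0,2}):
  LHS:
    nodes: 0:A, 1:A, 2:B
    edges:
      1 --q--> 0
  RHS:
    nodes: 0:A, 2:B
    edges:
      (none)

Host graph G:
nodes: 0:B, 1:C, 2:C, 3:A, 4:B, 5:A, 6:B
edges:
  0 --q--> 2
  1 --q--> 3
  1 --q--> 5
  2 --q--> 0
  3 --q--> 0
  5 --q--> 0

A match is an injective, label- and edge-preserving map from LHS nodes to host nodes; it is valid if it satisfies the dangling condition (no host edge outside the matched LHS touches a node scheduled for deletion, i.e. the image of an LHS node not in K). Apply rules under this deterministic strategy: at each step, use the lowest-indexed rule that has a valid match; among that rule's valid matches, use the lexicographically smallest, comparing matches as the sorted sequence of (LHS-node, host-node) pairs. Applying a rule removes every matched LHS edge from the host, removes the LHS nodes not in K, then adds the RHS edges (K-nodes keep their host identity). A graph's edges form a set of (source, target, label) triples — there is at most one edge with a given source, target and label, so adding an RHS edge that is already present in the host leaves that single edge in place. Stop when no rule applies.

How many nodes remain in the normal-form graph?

start.  V:7 E:6  edges: 0-q->2 1-q->3 1-q->5 2-q->0 3-q->0 5-q->0
1. fire R0 via {0↦3, 1↦0, 2↦4, 3↦1}  →  V:5 E:4  edges: 0-q->2 1-q->5 2-q->0 5-q->0
2. fire R0 via {0↦5, 1↦0, 2↦6, 3↦1}  →  V:3 E:2  edges: 0-q->2 2-q->0
normal form: no rule applies after step 2
NF nodes: {0:B, 1:C, 2:C}

Answer: 3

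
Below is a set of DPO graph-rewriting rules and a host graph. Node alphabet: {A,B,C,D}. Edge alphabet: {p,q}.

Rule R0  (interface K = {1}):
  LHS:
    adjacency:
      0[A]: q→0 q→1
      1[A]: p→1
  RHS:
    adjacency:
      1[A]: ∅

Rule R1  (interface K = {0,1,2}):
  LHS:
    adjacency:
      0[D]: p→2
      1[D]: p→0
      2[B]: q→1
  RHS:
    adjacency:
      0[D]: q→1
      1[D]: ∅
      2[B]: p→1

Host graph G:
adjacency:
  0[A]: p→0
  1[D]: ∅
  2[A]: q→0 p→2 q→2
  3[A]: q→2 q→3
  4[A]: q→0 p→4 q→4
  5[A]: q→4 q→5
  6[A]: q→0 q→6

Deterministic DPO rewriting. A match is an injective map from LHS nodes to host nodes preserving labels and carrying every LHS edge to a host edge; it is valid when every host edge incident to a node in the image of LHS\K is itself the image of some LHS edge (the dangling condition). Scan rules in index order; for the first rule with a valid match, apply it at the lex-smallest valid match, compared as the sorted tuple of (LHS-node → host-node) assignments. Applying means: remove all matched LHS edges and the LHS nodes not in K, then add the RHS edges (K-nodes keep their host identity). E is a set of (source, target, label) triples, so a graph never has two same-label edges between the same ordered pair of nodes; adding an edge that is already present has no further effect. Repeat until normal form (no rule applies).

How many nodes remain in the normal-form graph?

Answer: 4

Derivation:
initial: |V|=7 |E|=13  E = 0-p->0 2-q->0 2-p->2 2-q->2 3-q->2 3-q->3 4-q->0 4-p->4 4-q->4 5-q->4 5-q->5 6-q->0 6-q->6
step 1: apply R0 at {0↦3, 1↦2}  → |V|=6 |E|=10  E = 0-p->0 2-q->0 2-q->2 4-q->0 4-p->4 4-q->4 5-q->4 5-q->5 6-q->0 6-q->6
step 2: apply R0 at {0↦2, 1↦0}  → |V|=5 |E|=7  E = 4-q->0 4-p->4 4-q->4 5-q->4 5-q->5 6-q->0 6-q->6
step 3: apply R0 at {0↦5, 1↦4}  → |V|=4 |E|=4  E = 4-q->0 4-q->4 6-q->0 6-q->6
normal form: no rule applies after step 3
NF nodes: {0:A, 1:D, 4:A, 6:A}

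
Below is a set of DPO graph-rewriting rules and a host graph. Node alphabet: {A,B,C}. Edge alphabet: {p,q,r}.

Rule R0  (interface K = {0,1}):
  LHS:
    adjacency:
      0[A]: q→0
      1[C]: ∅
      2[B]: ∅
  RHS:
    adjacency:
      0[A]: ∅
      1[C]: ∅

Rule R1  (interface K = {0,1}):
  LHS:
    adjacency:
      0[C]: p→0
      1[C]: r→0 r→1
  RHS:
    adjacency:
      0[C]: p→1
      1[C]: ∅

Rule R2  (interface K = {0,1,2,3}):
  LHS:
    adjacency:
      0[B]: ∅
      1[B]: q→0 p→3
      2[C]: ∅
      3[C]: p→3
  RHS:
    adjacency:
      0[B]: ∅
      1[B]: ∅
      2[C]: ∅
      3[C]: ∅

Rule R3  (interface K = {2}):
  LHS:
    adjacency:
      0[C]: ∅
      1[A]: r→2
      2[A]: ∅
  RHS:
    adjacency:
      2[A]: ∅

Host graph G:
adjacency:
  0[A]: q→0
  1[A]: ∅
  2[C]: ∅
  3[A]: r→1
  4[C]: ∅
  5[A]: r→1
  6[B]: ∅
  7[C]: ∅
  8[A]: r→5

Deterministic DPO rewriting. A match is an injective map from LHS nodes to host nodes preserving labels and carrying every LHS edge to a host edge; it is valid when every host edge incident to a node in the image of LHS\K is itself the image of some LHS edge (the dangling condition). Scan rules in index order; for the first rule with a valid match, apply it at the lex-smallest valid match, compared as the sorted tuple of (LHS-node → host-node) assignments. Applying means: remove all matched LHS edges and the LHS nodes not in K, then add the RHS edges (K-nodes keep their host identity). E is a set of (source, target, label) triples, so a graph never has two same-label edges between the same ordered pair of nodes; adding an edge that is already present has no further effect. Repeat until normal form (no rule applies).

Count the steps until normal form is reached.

initial: |V|=9 |E|=4  E = 0-q->0 3-r->1 5-r->1 8-r->5
step 1: apply R0 at {0↦0, 1↦2, 2↦6}  → |V|=8 |E|=3  E = 3-r->1 5-r->1 8-r->5
step 2: apply R3 at {0↦2, 1↦3, 2↦1}  → |V|=6 |E|=2  E = 5-r->1 8-r->5
step 3: apply R3 at {0↦4, 1↦8, 2↦5}  → |V|=4 |E|=1  E = 5-r->1
step 4: apply R3 at {0↦7, 1↦5, 2↦1}  → |V|=2 |E|=0  E = ∅
final graph: no rule applies after step 4

Answer: 4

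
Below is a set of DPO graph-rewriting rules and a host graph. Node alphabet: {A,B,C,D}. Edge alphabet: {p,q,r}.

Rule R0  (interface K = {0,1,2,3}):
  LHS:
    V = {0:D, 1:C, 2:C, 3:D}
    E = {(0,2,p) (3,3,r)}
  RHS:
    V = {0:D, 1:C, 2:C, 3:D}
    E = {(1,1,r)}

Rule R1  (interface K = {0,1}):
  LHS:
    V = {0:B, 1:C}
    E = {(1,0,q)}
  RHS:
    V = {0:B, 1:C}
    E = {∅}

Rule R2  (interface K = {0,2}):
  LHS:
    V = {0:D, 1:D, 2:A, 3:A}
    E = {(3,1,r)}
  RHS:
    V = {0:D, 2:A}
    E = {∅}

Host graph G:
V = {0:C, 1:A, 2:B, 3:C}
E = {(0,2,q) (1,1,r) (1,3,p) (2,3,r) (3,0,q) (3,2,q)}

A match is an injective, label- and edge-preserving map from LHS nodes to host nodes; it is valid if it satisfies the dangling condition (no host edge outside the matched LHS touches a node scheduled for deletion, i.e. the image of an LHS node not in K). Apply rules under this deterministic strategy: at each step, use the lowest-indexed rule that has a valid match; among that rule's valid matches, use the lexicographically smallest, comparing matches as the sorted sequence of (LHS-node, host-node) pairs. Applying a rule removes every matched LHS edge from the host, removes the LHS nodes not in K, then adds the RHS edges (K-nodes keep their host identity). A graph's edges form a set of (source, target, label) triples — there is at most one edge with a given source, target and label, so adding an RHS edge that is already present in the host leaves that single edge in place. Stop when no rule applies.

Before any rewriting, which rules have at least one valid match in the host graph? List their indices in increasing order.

Answer: [R1]

Derivation:
R0: no valid match — LHS pattern not found
R1: 2 valid matches — {0↦2, 1↦0}, {0↦2, 1↦3}
R2: no valid match — LHS pattern not found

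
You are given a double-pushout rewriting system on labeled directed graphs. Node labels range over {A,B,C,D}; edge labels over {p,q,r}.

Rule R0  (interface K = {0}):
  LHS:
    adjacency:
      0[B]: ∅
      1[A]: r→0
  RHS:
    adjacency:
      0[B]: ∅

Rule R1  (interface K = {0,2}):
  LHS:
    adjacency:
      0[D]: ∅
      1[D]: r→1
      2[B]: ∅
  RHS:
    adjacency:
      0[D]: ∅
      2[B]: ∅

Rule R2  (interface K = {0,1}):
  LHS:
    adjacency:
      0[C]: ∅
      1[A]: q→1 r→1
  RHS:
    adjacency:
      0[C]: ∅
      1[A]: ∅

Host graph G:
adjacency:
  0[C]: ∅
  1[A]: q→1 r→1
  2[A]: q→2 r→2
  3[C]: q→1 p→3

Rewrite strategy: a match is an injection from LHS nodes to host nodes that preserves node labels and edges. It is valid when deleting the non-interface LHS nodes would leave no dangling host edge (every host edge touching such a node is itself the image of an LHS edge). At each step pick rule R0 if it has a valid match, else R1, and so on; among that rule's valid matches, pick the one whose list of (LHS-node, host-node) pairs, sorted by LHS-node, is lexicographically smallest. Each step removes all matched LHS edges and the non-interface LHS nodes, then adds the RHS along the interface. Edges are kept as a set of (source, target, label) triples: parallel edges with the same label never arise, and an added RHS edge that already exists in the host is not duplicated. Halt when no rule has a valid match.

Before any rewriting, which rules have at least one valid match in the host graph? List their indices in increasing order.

R0: no valid match — LHS pattern not found
R1: no valid match — LHS pattern not found
R2: 4 valid matches — {0↦0, 1↦1}, {0↦0, 1↦2}, {0↦3, 1↦1} (+1 more)

Answer: [R2]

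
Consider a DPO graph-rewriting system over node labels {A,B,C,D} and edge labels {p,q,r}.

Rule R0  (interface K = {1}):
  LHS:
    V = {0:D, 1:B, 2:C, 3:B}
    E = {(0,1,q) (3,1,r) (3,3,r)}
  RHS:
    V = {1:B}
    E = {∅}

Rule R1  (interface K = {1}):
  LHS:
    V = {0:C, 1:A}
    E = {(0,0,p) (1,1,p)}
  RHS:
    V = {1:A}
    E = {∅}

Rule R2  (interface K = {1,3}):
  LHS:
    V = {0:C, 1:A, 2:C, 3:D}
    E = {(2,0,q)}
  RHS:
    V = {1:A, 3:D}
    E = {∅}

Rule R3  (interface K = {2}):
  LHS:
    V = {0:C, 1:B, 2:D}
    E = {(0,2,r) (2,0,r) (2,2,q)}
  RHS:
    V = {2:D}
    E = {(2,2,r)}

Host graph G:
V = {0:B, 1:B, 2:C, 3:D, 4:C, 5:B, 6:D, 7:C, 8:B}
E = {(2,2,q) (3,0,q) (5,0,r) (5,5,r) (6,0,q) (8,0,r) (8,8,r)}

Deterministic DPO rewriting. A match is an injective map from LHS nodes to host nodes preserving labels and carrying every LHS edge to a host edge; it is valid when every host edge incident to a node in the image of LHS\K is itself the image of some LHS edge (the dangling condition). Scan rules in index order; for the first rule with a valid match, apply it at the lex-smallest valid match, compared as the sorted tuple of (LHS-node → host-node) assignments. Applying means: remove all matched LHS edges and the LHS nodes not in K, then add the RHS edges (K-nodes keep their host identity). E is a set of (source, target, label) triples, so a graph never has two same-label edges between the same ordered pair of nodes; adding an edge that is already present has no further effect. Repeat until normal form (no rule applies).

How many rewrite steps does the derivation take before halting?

start.  V:9 E:7  edges: 2-q->2 3-q->0 5-r->0 5-r->5 6-q->0 8-r->0 8-r->8
1. fire R0 via {0↦3, 1↦0, 2↦4, 3↦5}  →  V:6 E:4  edges: 2-q->2 6-q->0 8-r->0 8-r->8
2. fire R0 via {0↦6, 1↦0, 2↦7, 3↦8}  →  V:3 E:1  edges: 2-q->2
final graph: no rule applies after step 2

Answer: 2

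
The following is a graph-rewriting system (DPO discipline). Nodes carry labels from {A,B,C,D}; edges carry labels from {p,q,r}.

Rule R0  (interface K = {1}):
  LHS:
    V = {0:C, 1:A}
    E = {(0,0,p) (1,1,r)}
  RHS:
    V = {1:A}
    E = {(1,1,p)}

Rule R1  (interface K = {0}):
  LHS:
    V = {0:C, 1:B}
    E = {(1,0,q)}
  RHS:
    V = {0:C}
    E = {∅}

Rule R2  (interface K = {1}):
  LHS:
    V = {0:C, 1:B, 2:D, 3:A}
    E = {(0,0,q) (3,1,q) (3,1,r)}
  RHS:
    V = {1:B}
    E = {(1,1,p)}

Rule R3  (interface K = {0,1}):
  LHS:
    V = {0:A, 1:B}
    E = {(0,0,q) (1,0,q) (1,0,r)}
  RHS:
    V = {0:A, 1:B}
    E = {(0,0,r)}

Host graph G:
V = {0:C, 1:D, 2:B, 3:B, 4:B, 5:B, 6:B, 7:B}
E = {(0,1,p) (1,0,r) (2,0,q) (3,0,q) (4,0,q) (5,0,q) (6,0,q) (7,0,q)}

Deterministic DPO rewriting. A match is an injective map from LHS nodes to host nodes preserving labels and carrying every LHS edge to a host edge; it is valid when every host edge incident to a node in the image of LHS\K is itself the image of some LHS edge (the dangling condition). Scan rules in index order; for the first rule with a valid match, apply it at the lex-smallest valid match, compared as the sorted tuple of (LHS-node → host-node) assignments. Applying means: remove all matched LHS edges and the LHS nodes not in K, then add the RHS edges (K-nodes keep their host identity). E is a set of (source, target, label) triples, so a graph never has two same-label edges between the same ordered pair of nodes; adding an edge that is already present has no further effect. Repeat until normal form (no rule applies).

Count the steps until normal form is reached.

start.  V:8 E:8  edges: 0-p->1 1-r->0 2-q->0 3-q->0 4-q->0 5-q->0 6-q->0 7-q->0
1. fire R1 via {0↦0, 1↦2}  →  V:7 E:7  edges: 0-p->1 1-r->0 3-q->0 4-q->0 5-q->0 6-q->0 7-q->0
2. fire R1 via {0↦0, 1↦3}  →  V:6 E:6  edges: 0-p->1 1-r->0 4-q->0 5-q->0 6-q->0 7-q->0
3. fire R1 via {0↦0, 1↦4}  →  V:5 E:5  edges: 0-p->1 1-r->0 5-q->0 6-q->0 7-q->0
4. fire R1 via {0↦0, 1↦5}  →  V:4 E:4  edges: 0-p->1 1-r->0 6-q->0 7-q->0
5. fire R1 via {0↦0, 1↦6}  →  V:3 E:3  edges: 0-p->1 1-r->0 7-q->0
6. fire R1 via {0↦0, 1↦7}  →  V:2 E:2  edges: 0-p->1 1-r->0
halt: no rule applies after step 6

Answer: 6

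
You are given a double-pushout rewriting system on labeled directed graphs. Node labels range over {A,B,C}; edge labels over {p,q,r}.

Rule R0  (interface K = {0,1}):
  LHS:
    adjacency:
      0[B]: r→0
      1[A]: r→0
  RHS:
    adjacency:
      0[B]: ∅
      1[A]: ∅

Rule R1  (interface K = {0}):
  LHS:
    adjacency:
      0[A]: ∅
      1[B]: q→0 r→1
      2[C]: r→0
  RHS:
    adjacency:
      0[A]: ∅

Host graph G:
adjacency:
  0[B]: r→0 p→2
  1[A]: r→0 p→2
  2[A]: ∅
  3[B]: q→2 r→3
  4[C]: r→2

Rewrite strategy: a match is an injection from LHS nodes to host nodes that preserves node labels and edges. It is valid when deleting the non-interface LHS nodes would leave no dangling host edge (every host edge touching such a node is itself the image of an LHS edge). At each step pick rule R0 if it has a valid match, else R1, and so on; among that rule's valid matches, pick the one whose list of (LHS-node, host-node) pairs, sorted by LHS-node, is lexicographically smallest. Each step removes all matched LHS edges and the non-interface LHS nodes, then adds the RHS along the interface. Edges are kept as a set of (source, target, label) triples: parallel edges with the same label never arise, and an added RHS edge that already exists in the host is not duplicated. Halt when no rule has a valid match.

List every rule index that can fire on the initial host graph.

Answer: [R0,R1]

Steps:
R0: 1 valid match — {0↦0, 1↦1}
R1: 1 valid match — {0↦2, 1↦3, 2↦4}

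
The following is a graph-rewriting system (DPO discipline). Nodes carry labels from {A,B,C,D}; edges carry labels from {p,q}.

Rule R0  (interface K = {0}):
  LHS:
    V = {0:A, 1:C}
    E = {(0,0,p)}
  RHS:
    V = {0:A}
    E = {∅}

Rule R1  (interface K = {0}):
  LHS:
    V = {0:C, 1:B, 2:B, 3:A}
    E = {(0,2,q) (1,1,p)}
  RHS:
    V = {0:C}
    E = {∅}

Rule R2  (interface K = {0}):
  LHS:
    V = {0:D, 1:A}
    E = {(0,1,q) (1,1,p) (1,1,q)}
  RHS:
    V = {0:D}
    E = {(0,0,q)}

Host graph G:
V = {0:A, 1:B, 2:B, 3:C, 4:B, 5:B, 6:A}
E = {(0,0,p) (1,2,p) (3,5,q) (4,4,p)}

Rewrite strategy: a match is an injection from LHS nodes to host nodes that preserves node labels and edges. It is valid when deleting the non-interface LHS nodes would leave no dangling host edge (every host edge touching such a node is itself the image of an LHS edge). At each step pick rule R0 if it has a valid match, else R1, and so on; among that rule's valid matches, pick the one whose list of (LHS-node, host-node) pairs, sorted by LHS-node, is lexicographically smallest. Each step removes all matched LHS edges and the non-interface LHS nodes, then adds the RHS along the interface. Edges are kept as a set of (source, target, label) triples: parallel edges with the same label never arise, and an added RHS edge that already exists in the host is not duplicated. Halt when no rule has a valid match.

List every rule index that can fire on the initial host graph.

Answer: [R1]

Steps:
R0: no valid match — 1 raw match, all fail dangling condition
R1: 1 valid match — {0↦3, 1↦4, 2↦5, 3↦6}
R2: no valid match — LHS pattern not found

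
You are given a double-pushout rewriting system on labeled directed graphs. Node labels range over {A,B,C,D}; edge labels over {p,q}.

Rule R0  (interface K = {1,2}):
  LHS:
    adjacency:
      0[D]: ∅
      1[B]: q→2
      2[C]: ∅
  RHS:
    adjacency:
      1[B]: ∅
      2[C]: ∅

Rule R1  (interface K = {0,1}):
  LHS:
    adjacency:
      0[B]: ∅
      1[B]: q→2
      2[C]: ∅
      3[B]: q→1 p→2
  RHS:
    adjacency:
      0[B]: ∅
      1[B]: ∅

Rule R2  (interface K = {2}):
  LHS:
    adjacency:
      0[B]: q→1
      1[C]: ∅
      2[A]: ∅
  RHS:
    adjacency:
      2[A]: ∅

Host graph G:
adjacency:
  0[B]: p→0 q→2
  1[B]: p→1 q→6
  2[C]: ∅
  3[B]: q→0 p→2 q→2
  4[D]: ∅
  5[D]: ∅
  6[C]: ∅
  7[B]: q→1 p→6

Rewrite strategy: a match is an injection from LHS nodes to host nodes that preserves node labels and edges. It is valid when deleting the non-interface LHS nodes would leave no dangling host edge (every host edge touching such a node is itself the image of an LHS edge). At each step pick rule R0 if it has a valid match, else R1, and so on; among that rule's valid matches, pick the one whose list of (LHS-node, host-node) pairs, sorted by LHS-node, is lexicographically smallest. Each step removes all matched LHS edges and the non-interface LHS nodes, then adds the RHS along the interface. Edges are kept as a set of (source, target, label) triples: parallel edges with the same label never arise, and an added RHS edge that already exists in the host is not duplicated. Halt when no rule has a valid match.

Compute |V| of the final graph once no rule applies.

Answer: 6

Rewrite trace:
initial: |V|=8 |E|=9  E = 0-p->0 0-q->2 1-p->1 1-q->6 3-q->0 3-p->2 3-q->2 7-q->1 7-p->6
step 1: apply R0 at {0↦4, 1↦0, 2↦2}  → |V|=7 |E|=8  E = 0-p->0 1-p->1 1-q->6 3-q->0 3-p->2 3-q->2 7-q->1 7-p->6
step 2: apply R0 at {0↦5, 1↦1, 2↦6}  → |V|=6 |E|=7  E = 0-p->0 1-p->1 3-q->0 3-p->2 3-q->2 7-q->1 7-p->6
normal form: no rule applies after step 2
NF nodes: {0:B, 1:B, 2:C, 3:B, 6:C, 7:B}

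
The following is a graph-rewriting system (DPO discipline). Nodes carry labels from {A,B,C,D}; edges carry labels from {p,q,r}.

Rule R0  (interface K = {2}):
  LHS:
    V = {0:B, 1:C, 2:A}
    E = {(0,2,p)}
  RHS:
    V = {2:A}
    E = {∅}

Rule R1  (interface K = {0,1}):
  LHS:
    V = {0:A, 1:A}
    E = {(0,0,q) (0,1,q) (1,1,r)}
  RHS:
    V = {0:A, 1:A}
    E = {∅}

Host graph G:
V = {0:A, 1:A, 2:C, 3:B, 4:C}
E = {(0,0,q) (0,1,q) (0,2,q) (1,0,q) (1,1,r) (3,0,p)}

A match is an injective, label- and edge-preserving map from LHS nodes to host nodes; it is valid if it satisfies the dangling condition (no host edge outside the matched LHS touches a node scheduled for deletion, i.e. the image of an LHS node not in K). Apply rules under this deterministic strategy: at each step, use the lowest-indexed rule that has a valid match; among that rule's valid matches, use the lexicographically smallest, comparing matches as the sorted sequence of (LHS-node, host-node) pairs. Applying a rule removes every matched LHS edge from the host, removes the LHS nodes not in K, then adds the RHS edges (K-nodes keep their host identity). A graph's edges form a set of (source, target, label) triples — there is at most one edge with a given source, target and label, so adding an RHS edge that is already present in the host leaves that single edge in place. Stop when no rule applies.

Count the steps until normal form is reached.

Answer: 2

Rewrite trace:
start.  V:5 E:6  edges: 0-q->0 0-q->1 0-q->2 1-q->0 1-r->1 3-p->0
1. fire R0 via {0↦3, 1↦4, 2↦0}  →  V:3 E:5  edges: 0-q->0 0-q->1 0-q->2 1-q->0 1-r->1
2. fire R1 via {0↦0, 1↦1}  →  V:3 E:2  edges: 0-q->2 1-q->0
halt: no rule applies after step 2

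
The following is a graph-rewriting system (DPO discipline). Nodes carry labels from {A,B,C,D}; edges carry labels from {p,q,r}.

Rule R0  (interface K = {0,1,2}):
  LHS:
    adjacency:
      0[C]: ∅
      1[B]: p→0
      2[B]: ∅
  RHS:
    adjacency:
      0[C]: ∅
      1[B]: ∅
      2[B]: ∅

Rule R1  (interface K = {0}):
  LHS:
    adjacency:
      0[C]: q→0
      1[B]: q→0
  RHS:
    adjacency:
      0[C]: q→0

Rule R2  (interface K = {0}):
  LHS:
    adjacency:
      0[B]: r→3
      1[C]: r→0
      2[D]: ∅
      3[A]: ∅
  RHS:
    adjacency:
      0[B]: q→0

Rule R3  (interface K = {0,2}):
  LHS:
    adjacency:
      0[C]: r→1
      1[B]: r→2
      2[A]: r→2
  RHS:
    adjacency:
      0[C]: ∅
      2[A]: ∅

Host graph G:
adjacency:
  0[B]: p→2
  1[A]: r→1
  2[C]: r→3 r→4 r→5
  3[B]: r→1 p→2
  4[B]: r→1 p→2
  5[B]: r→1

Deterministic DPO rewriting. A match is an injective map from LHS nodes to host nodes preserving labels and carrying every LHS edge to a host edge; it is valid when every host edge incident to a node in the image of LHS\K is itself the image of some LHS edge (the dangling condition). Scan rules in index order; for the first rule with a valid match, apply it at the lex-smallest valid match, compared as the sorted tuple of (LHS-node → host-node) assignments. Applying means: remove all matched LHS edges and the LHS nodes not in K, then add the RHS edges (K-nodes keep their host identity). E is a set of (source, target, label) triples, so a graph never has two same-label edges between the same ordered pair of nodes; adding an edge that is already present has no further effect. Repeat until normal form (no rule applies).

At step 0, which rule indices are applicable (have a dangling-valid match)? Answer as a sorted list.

R0: 9 valid matches — {0↦2, 1↦0, 2↦3}, {0↦2, 1↦0, 2↦4}, {0↦2, 1↦0, 2↦5} (+6 more)
R1: no valid match — LHS pattern not found
R2: no valid match — LHS pattern not found
R3: 1 valid match — {0↦2, 1↦5, 2↦1}

Answer: [R0,R3]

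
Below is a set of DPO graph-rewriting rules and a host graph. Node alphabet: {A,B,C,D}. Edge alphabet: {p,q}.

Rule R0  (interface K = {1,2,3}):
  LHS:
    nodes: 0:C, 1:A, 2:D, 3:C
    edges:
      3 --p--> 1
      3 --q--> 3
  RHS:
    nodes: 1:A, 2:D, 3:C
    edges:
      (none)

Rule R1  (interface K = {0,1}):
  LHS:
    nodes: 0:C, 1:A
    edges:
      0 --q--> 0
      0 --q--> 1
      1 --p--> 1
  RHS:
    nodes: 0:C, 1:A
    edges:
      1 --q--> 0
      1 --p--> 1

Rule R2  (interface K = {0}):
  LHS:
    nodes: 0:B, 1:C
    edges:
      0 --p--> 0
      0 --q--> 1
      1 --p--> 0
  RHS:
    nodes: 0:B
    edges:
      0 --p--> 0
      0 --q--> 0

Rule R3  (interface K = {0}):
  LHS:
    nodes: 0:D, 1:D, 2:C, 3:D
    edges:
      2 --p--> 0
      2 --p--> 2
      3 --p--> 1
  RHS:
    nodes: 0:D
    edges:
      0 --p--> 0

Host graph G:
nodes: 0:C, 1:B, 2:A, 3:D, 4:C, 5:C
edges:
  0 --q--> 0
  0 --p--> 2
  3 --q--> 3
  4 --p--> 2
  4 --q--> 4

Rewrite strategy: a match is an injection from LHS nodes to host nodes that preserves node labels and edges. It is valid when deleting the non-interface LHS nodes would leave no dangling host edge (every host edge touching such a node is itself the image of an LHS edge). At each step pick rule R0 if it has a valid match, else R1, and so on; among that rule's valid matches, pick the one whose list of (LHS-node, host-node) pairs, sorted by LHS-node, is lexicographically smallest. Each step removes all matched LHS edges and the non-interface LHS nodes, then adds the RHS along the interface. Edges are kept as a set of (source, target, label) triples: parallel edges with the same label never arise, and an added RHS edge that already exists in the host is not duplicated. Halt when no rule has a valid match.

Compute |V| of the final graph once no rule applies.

Answer: 4

Derivation:
[0] host  ⇒  6 nodes, 5 edges  {0-q->0 0-p->2 3-q->3 4-p->2 4-q->4}
[1] R0 @ {0↦5, 1↦2, 2↦3, 3↦0}  ⇒  5 nodes, 3 edges  {3-q->3 4-p->2 4-q->4}
[2] R0 @ {0↦0, 1↦2, 2↦3, 3↦4}  ⇒  4 nodes, 1 edges  {3-q->3}
normal form: no rule applies after step 2
NF nodes: {1:B, 2:A, 3:D, 4:C}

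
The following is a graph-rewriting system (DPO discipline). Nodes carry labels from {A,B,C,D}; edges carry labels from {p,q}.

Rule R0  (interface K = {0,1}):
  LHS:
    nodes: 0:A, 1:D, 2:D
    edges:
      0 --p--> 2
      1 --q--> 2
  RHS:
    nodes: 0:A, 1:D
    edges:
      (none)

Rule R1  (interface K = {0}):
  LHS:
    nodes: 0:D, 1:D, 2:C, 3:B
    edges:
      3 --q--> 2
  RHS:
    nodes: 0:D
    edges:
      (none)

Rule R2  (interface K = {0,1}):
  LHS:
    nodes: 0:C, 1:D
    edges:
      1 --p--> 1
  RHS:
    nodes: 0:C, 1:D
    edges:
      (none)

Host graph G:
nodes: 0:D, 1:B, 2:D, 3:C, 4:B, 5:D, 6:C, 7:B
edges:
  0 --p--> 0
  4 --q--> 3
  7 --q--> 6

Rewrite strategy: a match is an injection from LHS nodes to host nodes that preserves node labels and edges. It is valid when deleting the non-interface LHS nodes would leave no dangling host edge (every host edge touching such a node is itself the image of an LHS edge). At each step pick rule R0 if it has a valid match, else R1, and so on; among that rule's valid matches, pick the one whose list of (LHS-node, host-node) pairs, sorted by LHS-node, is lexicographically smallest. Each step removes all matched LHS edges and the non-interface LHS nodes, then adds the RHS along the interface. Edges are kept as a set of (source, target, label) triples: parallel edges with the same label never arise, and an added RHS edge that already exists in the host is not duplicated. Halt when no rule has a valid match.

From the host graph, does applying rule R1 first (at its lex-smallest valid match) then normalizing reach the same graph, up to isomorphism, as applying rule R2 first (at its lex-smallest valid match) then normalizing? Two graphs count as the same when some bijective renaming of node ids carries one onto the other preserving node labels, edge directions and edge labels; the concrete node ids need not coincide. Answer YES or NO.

branch R1-first: apply at {0↦0, 1↦2, 2↦3, 3↦4} → |E|=2, then 1 more step(s) → NF |V|=2 |E|=1 V={0:D, 1:B} E=0-p->0
branch R2-first: apply at {0↦3, 1↦0} → |E|=2, then 2 more step(s) → NF |V|=2 |E|=0 V={0:D, 1:B} E=∅
graphs not isomorphic

Answer: NO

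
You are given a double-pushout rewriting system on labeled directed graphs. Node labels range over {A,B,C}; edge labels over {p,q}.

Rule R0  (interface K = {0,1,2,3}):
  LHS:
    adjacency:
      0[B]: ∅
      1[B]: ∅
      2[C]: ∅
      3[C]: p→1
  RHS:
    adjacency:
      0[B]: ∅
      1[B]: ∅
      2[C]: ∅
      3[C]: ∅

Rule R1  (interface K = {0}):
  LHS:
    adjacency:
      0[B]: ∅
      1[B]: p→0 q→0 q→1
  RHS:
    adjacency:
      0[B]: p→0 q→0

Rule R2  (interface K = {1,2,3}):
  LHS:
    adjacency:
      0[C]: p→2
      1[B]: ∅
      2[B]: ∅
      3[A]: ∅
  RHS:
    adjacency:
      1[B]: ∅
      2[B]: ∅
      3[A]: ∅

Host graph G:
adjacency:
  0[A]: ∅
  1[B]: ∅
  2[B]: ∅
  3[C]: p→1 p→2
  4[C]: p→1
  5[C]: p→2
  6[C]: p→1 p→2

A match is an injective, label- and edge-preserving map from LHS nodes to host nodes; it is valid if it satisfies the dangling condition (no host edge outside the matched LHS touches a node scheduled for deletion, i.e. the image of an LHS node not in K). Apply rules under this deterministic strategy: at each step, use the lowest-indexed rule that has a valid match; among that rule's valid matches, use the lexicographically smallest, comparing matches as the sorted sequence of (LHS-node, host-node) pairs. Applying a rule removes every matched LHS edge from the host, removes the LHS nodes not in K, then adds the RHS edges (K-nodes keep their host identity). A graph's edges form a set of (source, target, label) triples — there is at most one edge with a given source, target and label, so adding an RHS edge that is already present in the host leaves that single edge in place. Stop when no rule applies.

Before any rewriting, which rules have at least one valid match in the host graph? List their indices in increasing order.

Answer: [R0,R2]

Steps:
R0: 18 valid matches — {0↦1, 1↦2, 2↦3, 3↦5}, {0↦1, 1↦2, 2↦3, 3↦6}, {0↦1, 1↦2, 2↦4, 3↦3} (+15 more)
R1: no valid match — LHS pattern not found
R2: 2 valid matches — {0↦4, 1↦2, 2↦1, 3↦0}, {0↦5, 1↦1, 2↦2, 3↦0}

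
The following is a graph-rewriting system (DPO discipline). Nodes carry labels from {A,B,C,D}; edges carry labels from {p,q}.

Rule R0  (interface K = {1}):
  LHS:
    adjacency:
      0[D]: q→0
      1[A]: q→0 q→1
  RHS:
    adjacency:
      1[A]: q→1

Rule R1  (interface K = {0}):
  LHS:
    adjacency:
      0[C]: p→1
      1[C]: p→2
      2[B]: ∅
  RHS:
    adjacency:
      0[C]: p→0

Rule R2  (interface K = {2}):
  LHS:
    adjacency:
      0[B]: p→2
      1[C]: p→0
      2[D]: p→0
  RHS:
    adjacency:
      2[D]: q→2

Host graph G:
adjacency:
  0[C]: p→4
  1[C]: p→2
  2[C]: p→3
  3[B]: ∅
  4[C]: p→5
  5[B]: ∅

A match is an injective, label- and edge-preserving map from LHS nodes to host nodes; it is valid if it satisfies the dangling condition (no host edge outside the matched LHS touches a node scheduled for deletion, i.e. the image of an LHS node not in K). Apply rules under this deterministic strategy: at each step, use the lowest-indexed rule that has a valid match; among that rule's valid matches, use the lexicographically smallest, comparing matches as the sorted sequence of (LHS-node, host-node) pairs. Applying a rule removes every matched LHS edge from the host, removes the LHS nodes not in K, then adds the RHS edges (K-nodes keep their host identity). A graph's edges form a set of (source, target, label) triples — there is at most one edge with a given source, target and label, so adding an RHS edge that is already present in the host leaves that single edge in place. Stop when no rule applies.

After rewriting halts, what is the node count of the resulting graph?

initial: |V|=6 |E|=4  E = 0-p->4 1-p->2 2-p->3 4-p->5
step 1: apply R1 at {0↦0, 1↦4, 2↦5}  → |V|=4 |E|=3  E = 0-p->0 1-p->2 2-p->3
step 2: apply R1 at {0↦1, 1↦2, 2↦3}  → |V|=2 |E|=2  E = 0-p->0 1-p->1
normal form: no rule applies after step 2
NF nodes: {0:C, 1:C}

Answer: 2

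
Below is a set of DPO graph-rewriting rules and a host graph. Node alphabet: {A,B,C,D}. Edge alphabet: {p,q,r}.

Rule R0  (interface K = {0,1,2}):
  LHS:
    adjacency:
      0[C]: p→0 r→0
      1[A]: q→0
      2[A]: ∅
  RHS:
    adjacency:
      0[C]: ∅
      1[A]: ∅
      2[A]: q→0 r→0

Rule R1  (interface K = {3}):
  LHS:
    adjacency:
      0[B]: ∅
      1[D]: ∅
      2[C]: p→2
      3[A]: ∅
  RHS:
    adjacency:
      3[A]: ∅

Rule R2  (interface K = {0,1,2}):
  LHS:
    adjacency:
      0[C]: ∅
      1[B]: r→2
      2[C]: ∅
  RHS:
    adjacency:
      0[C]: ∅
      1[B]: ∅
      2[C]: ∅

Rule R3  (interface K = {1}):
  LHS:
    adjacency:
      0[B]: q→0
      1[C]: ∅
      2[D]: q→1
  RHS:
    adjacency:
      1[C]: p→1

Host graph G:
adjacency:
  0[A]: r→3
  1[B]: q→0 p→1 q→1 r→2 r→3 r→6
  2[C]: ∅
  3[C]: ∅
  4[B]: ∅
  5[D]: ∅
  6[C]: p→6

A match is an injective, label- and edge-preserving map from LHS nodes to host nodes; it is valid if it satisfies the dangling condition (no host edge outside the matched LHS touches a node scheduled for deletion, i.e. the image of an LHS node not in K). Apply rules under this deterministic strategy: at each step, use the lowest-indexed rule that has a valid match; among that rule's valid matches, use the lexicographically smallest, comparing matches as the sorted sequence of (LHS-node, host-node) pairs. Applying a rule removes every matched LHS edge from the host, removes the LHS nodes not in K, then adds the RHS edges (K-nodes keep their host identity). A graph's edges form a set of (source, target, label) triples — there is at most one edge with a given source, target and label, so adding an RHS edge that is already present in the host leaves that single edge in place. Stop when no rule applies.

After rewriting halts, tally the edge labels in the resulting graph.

[0] host  ⇒  7 nodes, 8 edges  {0-r->3 1-q->0 1-p->1 1-q->1 1-r->2 1-r->3 1-r->6 6-p->6}
[1] R2 @ {0↦2, 1↦1, 2↦3}  ⇒  7 nodes, 7 edges  {0-r->3 1-q->0 1-p->1 1-q->1 1-r->2 1-r->6 6-p->6}
[2] R2 @ {0↦2, 1↦1, 2↦6}  ⇒  7 nodes, 6 edges  {0-r->3 1-q->0 1-p->1 1-q->1 1-r->2 6-p->6}
[3] R1 @ {0↦4, 1↦5, 2↦6, 3↦0}  ⇒  4 nodes, 5 edges  {0-r->3 1-q->0 1-p->1 1-q->1 1-r->2}
[4] R2 @ {0↦3, 1↦1, 2↦2}  ⇒  4 nodes, 4 edges  {0-r->3 1-q->0 1-p->1 1-q->1}
halt: no rule applies after step 4
NF edges: [(0, 3, 'r'), (1, 0, 'q'), (1, 1, 'p'), (1, 1, 'q')]

Answer: p:1 q:2 r:1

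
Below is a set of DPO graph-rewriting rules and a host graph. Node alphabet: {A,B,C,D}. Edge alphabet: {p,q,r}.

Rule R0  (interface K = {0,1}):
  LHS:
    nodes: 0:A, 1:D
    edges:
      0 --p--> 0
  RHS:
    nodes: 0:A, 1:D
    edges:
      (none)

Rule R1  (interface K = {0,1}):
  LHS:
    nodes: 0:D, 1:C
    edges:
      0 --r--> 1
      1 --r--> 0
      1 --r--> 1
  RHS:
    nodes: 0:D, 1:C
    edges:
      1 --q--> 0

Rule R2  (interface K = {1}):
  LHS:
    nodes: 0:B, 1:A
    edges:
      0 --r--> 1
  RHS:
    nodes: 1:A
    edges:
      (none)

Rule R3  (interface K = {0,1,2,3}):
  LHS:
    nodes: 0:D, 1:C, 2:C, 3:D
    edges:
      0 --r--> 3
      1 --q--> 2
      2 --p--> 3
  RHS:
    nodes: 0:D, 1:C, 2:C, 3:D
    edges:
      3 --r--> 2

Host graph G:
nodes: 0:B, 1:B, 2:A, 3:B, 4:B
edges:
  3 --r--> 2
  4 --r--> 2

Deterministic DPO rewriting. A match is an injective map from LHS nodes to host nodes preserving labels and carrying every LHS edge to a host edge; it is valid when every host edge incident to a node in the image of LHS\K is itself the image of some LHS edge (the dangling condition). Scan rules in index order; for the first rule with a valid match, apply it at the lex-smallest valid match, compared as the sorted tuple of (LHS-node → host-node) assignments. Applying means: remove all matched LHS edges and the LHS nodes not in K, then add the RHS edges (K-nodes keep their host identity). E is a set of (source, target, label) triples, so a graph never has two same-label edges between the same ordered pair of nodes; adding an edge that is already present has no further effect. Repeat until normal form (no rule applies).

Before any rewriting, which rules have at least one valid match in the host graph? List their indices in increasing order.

Answer: [R2]

Derivation:
R0: no valid match — LHS pattern not found
R1: no valid match — LHS pattern not found
R2: 2 valid matches — {0↦3, 1↦2}, {0↦4, 1↦2}
R3: no valid match — LHS pattern not found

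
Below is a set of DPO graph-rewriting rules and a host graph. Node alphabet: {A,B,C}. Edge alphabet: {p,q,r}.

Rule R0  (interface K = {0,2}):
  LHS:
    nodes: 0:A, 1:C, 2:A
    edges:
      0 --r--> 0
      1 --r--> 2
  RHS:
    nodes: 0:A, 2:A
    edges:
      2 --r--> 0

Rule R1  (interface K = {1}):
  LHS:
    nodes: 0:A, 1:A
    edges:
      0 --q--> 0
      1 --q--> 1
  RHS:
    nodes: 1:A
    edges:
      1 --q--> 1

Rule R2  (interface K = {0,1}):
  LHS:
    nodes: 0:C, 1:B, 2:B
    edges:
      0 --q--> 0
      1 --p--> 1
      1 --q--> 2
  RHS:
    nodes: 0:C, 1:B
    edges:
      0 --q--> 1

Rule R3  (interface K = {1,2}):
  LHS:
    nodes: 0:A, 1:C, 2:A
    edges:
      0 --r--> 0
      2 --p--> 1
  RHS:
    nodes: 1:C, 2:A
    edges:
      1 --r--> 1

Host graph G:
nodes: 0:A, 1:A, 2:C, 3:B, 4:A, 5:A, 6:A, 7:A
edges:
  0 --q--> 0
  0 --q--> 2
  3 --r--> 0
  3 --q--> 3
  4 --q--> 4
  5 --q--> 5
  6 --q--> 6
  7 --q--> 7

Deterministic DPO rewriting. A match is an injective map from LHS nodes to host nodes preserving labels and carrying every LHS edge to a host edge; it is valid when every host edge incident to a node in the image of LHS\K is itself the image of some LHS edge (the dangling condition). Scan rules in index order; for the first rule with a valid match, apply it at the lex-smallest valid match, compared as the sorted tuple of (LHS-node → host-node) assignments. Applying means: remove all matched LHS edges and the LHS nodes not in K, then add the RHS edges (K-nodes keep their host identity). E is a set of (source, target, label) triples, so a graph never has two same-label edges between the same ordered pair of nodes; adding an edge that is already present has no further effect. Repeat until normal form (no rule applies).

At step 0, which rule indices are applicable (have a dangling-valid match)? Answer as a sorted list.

Answer: [R1]

Derivation:
R0: no valid match — LHS pattern not found
R1: 16 valid matches — {0↦4, 1↦0}, {0↦4, 1↦5}, {0↦4, 1↦6} (+13 more)
R2: no valid match — LHS pattern not found
R3: no valid match — LHS pattern not found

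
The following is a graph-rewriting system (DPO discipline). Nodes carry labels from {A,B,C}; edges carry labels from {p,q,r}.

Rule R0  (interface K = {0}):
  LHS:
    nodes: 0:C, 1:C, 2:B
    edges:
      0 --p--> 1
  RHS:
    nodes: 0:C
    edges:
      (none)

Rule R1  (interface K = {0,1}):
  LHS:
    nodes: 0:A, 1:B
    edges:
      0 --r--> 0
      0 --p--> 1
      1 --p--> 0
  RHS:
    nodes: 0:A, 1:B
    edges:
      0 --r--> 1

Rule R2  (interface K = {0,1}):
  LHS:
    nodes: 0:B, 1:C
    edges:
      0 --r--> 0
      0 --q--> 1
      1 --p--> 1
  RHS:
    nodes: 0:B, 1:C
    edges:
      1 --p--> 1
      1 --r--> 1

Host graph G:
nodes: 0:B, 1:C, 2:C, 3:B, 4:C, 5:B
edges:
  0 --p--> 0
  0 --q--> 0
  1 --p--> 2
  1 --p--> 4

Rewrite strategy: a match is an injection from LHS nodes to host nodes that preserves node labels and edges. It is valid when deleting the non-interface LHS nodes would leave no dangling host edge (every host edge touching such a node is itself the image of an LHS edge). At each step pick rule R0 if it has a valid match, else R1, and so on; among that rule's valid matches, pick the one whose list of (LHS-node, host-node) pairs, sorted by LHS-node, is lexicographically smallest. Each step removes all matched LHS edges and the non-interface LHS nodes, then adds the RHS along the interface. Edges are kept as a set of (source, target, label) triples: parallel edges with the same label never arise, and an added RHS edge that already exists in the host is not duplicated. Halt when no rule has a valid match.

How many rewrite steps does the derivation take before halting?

[0] host  ⇒  6 nodes, 4 edges  {0-p->0 0-q->0 1-p->2 1-p->4}
[1] R0 @ {0↦1, 1↦2, 2↦3}  ⇒  4 nodes, 3 edges  {0-p->0 0-q->0 1-p->4}
[2] R0 @ {0↦1, 1↦4, 2↦5}  ⇒  2 nodes, 2 edges  {0-p->0 0-q->0}
halt: no rule applies after step 2

Answer: 2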